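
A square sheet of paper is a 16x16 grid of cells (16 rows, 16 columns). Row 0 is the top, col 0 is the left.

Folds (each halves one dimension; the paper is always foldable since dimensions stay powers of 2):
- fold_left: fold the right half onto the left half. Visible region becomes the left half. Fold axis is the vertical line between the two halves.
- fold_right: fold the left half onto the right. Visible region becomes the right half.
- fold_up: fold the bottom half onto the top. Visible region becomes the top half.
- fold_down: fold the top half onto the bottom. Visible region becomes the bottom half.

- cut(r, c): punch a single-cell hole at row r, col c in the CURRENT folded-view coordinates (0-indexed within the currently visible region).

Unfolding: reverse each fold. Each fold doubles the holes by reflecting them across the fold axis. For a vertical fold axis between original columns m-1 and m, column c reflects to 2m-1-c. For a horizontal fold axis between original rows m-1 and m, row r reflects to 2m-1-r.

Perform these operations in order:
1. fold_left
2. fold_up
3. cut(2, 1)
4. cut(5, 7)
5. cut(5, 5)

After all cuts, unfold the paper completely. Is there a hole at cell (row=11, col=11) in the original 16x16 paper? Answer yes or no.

Answer: no

Derivation:
Op 1 fold_left: fold axis v@8; visible region now rows[0,16) x cols[0,8) = 16x8
Op 2 fold_up: fold axis h@8; visible region now rows[0,8) x cols[0,8) = 8x8
Op 3 cut(2, 1): punch at orig (2,1); cuts so far [(2, 1)]; region rows[0,8) x cols[0,8) = 8x8
Op 4 cut(5, 7): punch at orig (5,7); cuts so far [(2, 1), (5, 7)]; region rows[0,8) x cols[0,8) = 8x8
Op 5 cut(5, 5): punch at orig (5,5); cuts so far [(2, 1), (5, 5), (5, 7)]; region rows[0,8) x cols[0,8) = 8x8
Unfold 1 (reflect across h@8): 6 holes -> [(2, 1), (5, 5), (5, 7), (10, 5), (10, 7), (13, 1)]
Unfold 2 (reflect across v@8): 12 holes -> [(2, 1), (2, 14), (5, 5), (5, 7), (5, 8), (5, 10), (10, 5), (10, 7), (10, 8), (10, 10), (13, 1), (13, 14)]
Holes: [(2, 1), (2, 14), (5, 5), (5, 7), (5, 8), (5, 10), (10, 5), (10, 7), (10, 8), (10, 10), (13, 1), (13, 14)]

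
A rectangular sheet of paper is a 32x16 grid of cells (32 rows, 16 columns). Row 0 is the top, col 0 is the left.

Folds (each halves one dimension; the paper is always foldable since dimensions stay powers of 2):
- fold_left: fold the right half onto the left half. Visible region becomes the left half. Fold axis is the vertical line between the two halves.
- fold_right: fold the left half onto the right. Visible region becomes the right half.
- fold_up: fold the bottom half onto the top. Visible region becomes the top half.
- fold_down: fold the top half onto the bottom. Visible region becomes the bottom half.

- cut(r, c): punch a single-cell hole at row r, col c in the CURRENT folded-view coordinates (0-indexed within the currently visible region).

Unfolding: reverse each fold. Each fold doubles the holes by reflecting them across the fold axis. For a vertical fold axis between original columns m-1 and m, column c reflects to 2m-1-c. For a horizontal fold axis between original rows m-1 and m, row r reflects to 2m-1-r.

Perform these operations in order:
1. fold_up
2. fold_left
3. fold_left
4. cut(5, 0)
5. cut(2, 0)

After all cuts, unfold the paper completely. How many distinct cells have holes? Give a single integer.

Op 1 fold_up: fold axis h@16; visible region now rows[0,16) x cols[0,16) = 16x16
Op 2 fold_left: fold axis v@8; visible region now rows[0,16) x cols[0,8) = 16x8
Op 3 fold_left: fold axis v@4; visible region now rows[0,16) x cols[0,4) = 16x4
Op 4 cut(5, 0): punch at orig (5,0); cuts so far [(5, 0)]; region rows[0,16) x cols[0,4) = 16x4
Op 5 cut(2, 0): punch at orig (2,0); cuts so far [(2, 0), (5, 0)]; region rows[0,16) x cols[0,4) = 16x4
Unfold 1 (reflect across v@4): 4 holes -> [(2, 0), (2, 7), (5, 0), (5, 7)]
Unfold 2 (reflect across v@8): 8 holes -> [(2, 0), (2, 7), (2, 8), (2, 15), (5, 0), (5, 7), (5, 8), (5, 15)]
Unfold 3 (reflect across h@16): 16 holes -> [(2, 0), (2, 7), (2, 8), (2, 15), (5, 0), (5, 7), (5, 8), (5, 15), (26, 0), (26, 7), (26, 8), (26, 15), (29, 0), (29, 7), (29, 8), (29, 15)]

Answer: 16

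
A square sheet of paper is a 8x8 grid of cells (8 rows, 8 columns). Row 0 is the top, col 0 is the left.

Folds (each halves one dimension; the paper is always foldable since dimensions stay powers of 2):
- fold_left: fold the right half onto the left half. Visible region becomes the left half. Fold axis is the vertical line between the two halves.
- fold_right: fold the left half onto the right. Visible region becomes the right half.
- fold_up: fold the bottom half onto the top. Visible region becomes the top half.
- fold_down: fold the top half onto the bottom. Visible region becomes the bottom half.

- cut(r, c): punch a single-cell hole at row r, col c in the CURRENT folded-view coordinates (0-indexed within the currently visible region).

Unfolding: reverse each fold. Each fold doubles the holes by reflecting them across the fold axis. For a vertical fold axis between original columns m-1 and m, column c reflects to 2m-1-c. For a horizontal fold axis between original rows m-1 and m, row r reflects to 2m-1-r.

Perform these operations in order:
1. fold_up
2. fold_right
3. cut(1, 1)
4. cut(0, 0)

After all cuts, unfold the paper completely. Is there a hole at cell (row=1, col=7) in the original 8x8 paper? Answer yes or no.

Op 1 fold_up: fold axis h@4; visible region now rows[0,4) x cols[0,8) = 4x8
Op 2 fold_right: fold axis v@4; visible region now rows[0,4) x cols[4,8) = 4x4
Op 3 cut(1, 1): punch at orig (1,5); cuts so far [(1, 5)]; region rows[0,4) x cols[4,8) = 4x4
Op 4 cut(0, 0): punch at orig (0,4); cuts so far [(0, 4), (1, 5)]; region rows[0,4) x cols[4,8) = 4x4
Unfold 1 (reflect across v@4): 4 holes -> [(0, 3), (0, 4), (1, 2), (1, 5)]
Unfold 2 (reflect across h@4): 8 holes -> [(0, 3), (0, 4), (1, 2), (1, 5), (6, 2), (6, 5), (7, 3), (7, 4)]
Holes: [(0, 3), (0, 4), (1, 2), (1, 5), (6, 2), (6, 5), (7, 3), (7, 4)]

Answer: no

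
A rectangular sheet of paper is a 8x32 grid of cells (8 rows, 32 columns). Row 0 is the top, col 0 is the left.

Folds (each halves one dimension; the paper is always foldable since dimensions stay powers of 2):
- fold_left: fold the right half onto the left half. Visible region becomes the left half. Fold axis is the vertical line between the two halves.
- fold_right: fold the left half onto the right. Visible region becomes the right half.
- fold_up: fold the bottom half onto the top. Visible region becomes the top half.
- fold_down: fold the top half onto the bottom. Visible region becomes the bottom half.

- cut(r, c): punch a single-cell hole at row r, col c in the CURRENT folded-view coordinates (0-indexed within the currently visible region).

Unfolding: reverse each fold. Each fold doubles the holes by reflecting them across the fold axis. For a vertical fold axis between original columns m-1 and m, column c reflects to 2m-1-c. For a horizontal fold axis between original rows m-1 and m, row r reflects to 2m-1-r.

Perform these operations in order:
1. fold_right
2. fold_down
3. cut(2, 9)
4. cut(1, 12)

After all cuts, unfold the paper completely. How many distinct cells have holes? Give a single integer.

Op 1 fold_right: fold axis v@16; visible region now rows[0,8) x cols[16,32) = 8x16
Op 2 fold_down: fold axis h@4; visible region now rows[4,8) x cols[16,32) = 4x16
Op 3 cut(2, 9): punch at orig (6,25); cuts so far [(6, 25)]; region rows[4,8) x cols[16,32) = 4x16
Op 4 cut(1, 12): punch at orig (5,28); cuts so far [(5, 28), (6, 25)]; region rows[4,8) x cols[16,32) = 4x16
Unfold 1 (reflect across h@4): 4 holes -> [(1, 25), (2, 28), (5, 28), (6, 25)]
Unfold 2 (reflect across v@16): 8 holes -> [(1, 6), (1, 25), (2, 3), (2, 28), (5, 3), (5, 28), (6, 6), (6, 25)]

Answer: 8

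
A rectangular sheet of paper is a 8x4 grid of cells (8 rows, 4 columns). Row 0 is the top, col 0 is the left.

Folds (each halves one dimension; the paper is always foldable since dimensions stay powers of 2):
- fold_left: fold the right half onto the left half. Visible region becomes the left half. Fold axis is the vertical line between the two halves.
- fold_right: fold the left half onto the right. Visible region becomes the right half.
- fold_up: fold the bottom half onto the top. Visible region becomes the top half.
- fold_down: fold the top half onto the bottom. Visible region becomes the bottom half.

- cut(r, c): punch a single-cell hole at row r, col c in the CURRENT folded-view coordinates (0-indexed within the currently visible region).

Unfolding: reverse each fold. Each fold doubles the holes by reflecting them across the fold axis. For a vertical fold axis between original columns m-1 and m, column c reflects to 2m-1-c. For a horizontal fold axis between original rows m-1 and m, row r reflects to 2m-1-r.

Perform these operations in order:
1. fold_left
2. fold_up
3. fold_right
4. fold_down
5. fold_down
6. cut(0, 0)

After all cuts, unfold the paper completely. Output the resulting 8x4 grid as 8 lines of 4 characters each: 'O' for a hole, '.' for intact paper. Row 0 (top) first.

Op 1 fold_left: fold axis v@2; visible region now rows[0,8) x cols[0,2) = 8x2
Op 2 fold_up: fold axis h@4; visible region now rows[0,4) x cols[0,2) = 4x2
Op 3 fold_right: fold axis v@1; visible region now rows[0,4) x cols[1,2) = 4x1
Op 4 fold_down: fold axis h@2; visible region now rows[2,4) x cols[1,2) = 2x1
Op 5 fold_down: fold axis h@3; visible region now rows[3,4) x cols[1,2) = 1x1
Op 6 cut(0, 0): punch at orig (3,1); cuts so far [(3, 1)]; region rows[3,4) x cols[1,2) = 1x1
Unfold 1 (reflect across h@3): 2 holes -> [(2, 1), (3, 1)]
Unfold 2 (reflect across h@2): 4 holes -> [(0, 1), (1, 1), (2, 1), (3, 1)]
Unfold 3 (reflect across v@1): 8 holes -> [(0, 0), (0, 1), (1, 0), (1, 1), (2, 0), (2, 1), (3, 0), (3, 1)]
Unfold 4 (reflect across h@4): 16 holes -> [(0, 0), (0, 1), (1, 0), (1, 1), (2, 0), (2, 1), (3, 0), (3, 1), (4, 0), (4, 1), (5, 0), (5, 1), (6, 0), (6, 1), (7, 0), (7, 1)]
Unfold 5 (reflect across v@2): 32 holes -> [(0, 0), (0, 1), (0, 2), (0, 3), (1, 0), (1, 1), (1, 2), (1, 3), (2, 0), (2, 1), (2, 2), (2, 3), (3, 0), (3, 1), (3, 2), (3, 3), (4, 0), (4, 1), (4, 2), (4, 3), (5, 0), (5, 1), (5, 2), (5, 3), (6, 0), (6, 1), (6, 2), (6, 3), (7, 0), (7, 1), (7, 2), (7, 3)]

Answer: OOOO
OOOO
OOOO
OOOO
OOOO
OOOO
OOOO
OOOO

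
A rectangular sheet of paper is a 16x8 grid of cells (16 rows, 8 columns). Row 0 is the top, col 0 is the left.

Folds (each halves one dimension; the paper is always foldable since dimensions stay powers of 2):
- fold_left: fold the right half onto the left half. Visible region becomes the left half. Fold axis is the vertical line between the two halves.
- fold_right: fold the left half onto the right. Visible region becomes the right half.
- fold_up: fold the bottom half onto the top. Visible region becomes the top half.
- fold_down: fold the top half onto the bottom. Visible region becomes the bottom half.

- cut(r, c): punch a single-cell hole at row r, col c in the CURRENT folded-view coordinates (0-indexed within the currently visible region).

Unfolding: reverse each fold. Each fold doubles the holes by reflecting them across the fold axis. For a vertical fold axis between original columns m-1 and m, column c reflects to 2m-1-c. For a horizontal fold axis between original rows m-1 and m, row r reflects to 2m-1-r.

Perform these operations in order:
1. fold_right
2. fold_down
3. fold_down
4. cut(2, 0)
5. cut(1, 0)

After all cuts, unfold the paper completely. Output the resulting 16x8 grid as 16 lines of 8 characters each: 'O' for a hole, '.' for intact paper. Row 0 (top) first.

Answer: ........
...OO...
...OO...
........
........
...OO...
...OO...
........
........
...OO...
...OO...
........
........
...OO...
...OO...
........

Derivation:
Op 1 fold_right: fold axis v@4; visible region now rows[0,16) x cols[4,8) = 16x4
Op 2 fold_down: fold axis h@8; visible region now rows[8,16) x cols[4,8) = 8x4
Op 3 fold_down: fold axis h@12; visible region now rows[12,16) x cols[4,8) = 4x4
Op 4 cut(2, 0): punch at orig (14,4); cuts so far [(14, 4)]; region rows[12,16) x cols[4,8) = 4x4
Op 5 cut(1, 0): punch at orig (13,4); cuts so far [(13, 4), (14, 4)]; region rows[12,16) x cols[4,8) = 4x4
Unfold 1 (reflect across h@12): 4 holes -> [(9, 4), (10, 4), (13, 4), (14, 4)]
Unfold 2 (reflect across h@8): 8 holes -> [(1, 4), (2, 4), (5, 4), (6, 4), (9, 4), (10, 4), (13, 4), (14, 4)]
Unfold 3 (reflect across v@4): 16 holes -> [(1, 3), (1, 4), (2, 3), (2, 4), (5, 3), (5, 4), (6, 3), (6, 4), (9, 3), (9, 4), (10, 3), (10, 4), (13, 3), (13, 4), (14, 3), (14, 4)]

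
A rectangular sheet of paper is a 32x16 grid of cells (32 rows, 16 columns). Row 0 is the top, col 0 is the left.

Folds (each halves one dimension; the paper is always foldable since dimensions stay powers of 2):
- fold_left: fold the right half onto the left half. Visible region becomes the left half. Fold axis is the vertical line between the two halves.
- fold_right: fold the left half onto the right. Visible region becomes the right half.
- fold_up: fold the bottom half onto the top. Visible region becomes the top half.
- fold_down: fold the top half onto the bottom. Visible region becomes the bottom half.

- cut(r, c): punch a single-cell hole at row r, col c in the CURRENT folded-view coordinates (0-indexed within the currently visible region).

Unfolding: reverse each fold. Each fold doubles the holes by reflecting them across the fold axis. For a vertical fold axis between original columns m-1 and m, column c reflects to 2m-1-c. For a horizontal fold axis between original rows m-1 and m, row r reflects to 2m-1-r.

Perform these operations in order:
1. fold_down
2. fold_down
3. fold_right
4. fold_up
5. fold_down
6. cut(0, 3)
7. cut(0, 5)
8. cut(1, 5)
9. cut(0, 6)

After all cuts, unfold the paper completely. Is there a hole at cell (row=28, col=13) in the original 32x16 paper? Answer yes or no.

Op 1 fold_down: fold axis h@16; visible region now rows[16,32) x cols[0,16) = 16x16
Op 2 fold_down: fold axis h@24; visible region now rows[24,32) x cols[0,16) = 8x16
Op 3 fold_right: fold axis v@8; visible region now rows[24,32) x cols[8,16) = 8x8
Op 4 fold_up: fold axis h@28; visible region now rows[24,28) x cols[8,16) = 4x8
Op 5 fold_down: fold axis h@26; visible region now rows[26,28) x cols[8,16) = 2x8
Op 6 cut(0, 3): punch at orig (26,11); cuts so far [(26, 11)]; region rows[26,28) x cols[8,16) = 2x8
Op 7 cut(0, 5): punch at orig (26,13); cuts so far [(26, 11), (26, 13)]; region rows[26,28) x cols[8,16) = 2x8
Op 8 cut(1, 5): punch at orig (27,13); cuts so far [(26, 11), (26, 13), (27, 13)]; region rows[26,28) x cols[8,16) = 2x8
Op 9 cut(0, 6): punch at orig (26,14); cuts so far [(26, 11), (26, 13), (26, 14), (27, 13)]; region rows[26,28) x cols[8,16) = 2x8
Unfold 1 (reflect across h@26): 8 holes -> [(24, 13), (25, 11), (25, 13), (25, 14), (26, 11), (26, 13), (26, 14), (27, 13)]
Unfold 2 (reflect across h@28): 16 holes -> [(24, 13), (25, 11), (25, 13), (25, 14), (26, 11), (26, 13), (26, 14), (27, 13), (28, 13), (29, 11), (29, 13), (29, 14), (30, 11), (30, 13), (30, 14), (31, 13)]
Unfold 3 (reflect across v@8): 32 holes -> [(24, 2), (24, 13), (25, 1), (25, 2), (25, 4), (25, 11), (25, 13), (25, 14), (26, 1), (26, 2), (26, 4), (26, 11), (26, 13), (26, 14), (27, 2), (27, 13), (28, 2), (28, 13), (29, 1), (29, 2), (29, 4), (29, 11), (29, 13), (29, 14), (30, 1), (30, 2), (30, 4), (30, 11), (30, 13), (30, 14), (31, 2), (31, 13)]
Unfold 4 (reflect across h@24): 64 holes -> [(16, 2), (16, 13), (17, 1), (17, 2), (17, 4), (17, 11), (17, 13), (17, 14), (18, 1), (18, 2), (18, 4), (18, 11), (18, 13), (18, 14), (19, 2), (19, 13), (20, 2), (20, 13), (21, 1), (21, 2), (21, 4), (21, 11), (21, 13), (21, 14), (22, 1), (22, 2), (22, 4), (22, 11), (22, 13), (22, 14), (23, 2), (23, 13), (24, 2), (24, 13), (25, 1), (25, 2), (25, 4), (25, 11), (25, 13), (25, 14), (26, 1), (26, 2), (26, 4), (26, 11), (26, 13), (26, 14), (27, 2), (27, 13), (28, 2), (28, 13), (29, 1), (29, 2), (29, 4), (29, 11), (29, 13), (29, 14), (30, 1), (30, 2), (30, 4), (30, 11), (30, 13), (30, 14), (31, 2), (31, 13)]
Unfold 5 (reflect across h@16): 128 holes -> [(0, 2), (0, 13), (1, 1), (1, 2), (1, 4), (1, 11), (1, 13), (1, 14), (2, 1), (2, 2), (2, 4), (2, 11), (2, 13), (2, 14), (3, 2), (3, 13), (4, 2), (4, 13), (5, 1), (5, 2), (5, 4), (5, 11), (5, 13), (5, 14), (6, 1), (6, 2), (6, 4), (6, 11), (6, 13), (6, 14), (7, 2), (7, 13), (8, 2), (8, 13), (9, 1), (9, 2), (9, 4), (9, 11), (9, 13), (9, 14), (10, 1), (10, 2), (10, 4), (10, 11), (10, 13), (10, 14), (11, 2), (11, 13), (12, 2), (12, 13), (13, 1), (13, 2), (13, 4), (13, 11), (13, 13), (13, 14), (14, 1), (14, 2), (14, 4), (14, 11), (14, 13), (14, 14), (15, 2), (15, 13), (16, 2), (16, 13), (17, 1), (17, 2), (17, 4), (17, 11), (17, 13), (17, 14), (18, 1), (18, 2), (18, 4), (18, 11), (18, 13), (18, 14), (19, 2), (19, 13), (20, 2), (20, 13), (21, 1), (21, 2), (21, 4), (21, 11), (21, 13), (21, 14), (22, 1), (22, 2), (22, 4), (22, 11), (22, 13), (22, 14), (23, 2), (23, 13), (24, 2), (24, 13), (25, 1), (25, 2), (25, 4), (25, 11), (25, 13), (25, 14), (26, 1), (26, 2), (26, 4), (26, 11), (26, 13), (26, 14), (27, 2), (27, 13), (28, 2), (28, 13), (29, 1), (29, 2), (29, 4), (29, 11), (29, 13), (29, 14), (30, 1), (30, 2), (30, 4), (30, 11), (30, 13), (30, 14), (31, 2), (31, 13)]
Holes: [(0, 2), (0, 13), (1, 1), (1, 2), (1, 4), (1, 11), (1, 13), (1, 14), (2, 1), (2, 2), (2, 4), (2, 11), (2, 13), (2, 14), (3, 2), (3, 13), (4, 2), (4, 13), (5, 1), (5, 2), (5, 4), (5, 11), (5, 13), (5, 14), (6, 1), (6, 2), (6, 4), (6, 11), (6, 13), (6, 14), (7, 2), (7, 13), (8, 2), (8, 13), (9, 1), (9, 2), (9, 4), (9, 11), (9, 13), (9, 14), (10, 1), (10, 2), (10, 4), (10, 11), (10, 13), (10, 14), (11, 2), (11, 13), (12, 2), (12, 13), (13, 1), (13, 2), (13, 4), (13, 11), (13, 13), (13, 14), (14, 1), (14, 2), (14, 4), (14, 11), (14, 13), (14, 14), (15, 2), (15, 13), (16, 2), (16, 13), (17, 1), (17, 2), (17, 4), (17, 11), (17, 13), (17, 14), (18, 1), (18, 2), (18, 4), (18, 11), (18, 13), (18, 14), (19, 2), (19, 13), (20, 2), (20, 13), (21, 1), (21, 2), (21, 4), (21, 11), (21, 13), (21, 14), (22, 1), (22, 2), (22, 4), (22, 11), (22, 13), (22, 14), (23, 2), (23, 13), (24, 2), (24, 13), (25, 1), (25, 2), (25, 4), (25, 11), (25, 13), (25, 14), (26, 1), (26, 2), (26, 4), (26, 11), (26, 13), (26, 14), (27, 2), (27, 13), (28, 2), (28, 13), (29, 1), (29, 2), (29, 4), (29, 11), (29, 13), (29, 14), (30, 1), (30, 2), (30, 4), (30, 11), (30, 13), (30, 14), (31, 2), (31, 13)]

Answer: yes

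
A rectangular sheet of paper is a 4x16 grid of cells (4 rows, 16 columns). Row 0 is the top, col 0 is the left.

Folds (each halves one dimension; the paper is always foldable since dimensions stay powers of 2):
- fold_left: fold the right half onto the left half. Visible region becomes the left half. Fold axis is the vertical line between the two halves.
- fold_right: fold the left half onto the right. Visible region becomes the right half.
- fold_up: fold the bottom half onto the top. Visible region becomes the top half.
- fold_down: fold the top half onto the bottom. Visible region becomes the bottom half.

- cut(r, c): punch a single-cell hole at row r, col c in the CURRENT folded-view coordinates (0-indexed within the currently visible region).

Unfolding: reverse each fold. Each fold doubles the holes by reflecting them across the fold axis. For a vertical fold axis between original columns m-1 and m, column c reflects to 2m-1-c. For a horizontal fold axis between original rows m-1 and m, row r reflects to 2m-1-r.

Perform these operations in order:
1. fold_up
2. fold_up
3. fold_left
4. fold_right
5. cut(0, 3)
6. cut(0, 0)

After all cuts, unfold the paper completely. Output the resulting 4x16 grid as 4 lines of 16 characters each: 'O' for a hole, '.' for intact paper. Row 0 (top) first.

Answer: O..OO..OO..OO..O
O..OO..OO..OO..O
O..OO..OO..OO..O
O..OO..OO..OO..O

Derivation:
Op 1 fold_up: fold axis h@2; visible region now rows[0,2) x cols[0,16) = 2x16
Op 2 fold_up: fold axis h@1; visible region now rows[0,1) x cols[0,16) = 1x16
Op 3 fold_left: fold axis v@8; visible region now rows[0,1) x cols[0,8) = 1x8
Op 4 fold_right: fold axis v@4; visible region now rows[0,1) x cols[4,8) = 1x4
Op 5 cut(0, 3): punch at orig (0,7); cuts so far [(0, 7)]; region rows[0,1) x cols[4,8) = 1x4
Op 6 cut(0, 0): punch at orig (0,4); cuts so far [(0, 4), (0, 7)]; region rows[0,1) x cols[4,8) = 1x4
Unfold 1 (reflect across v@4): 4 holes -> [(0, 0), (0, 3), (0, 4), (0, 7)]
Unfold 2 (reflect across v@8): 8 holes -> [(0, 0), (0, 3), (0, 4), (0, 7), (0, 8), (0, 11), (0, 12), (0, 15)]
Unfold 3 (reflect across h@1): 16 holes -> [(0, 0), (0, 3), (0, 4), (0, 7), (0, 8), (0, 11), (0, 12), (0, 15), (1, 0), (1, 3), (1, 4), (1, 7), (1, 8), (1, 11), (1, 12), (1, 15)]
Unfold 4 (reflect across h@2): 32 holes -> [(0, 0), (0, 3), (0, 4), (0, 7), (0, 8), (0, 11), (0, 12), (0, 15), (1, 0), (1, 3), (1, 4), (1, 7), (1, 8), (1, 11), (1, 12), (1, 15), (2, 0), (2, 3), (2, 4), (2, 7), (2, 8), (2, 11), (2, 12), (2, 15), (3, 0), (3, 3), (3, 4), (3, 7), (3, 8), (3, 11), (3, 12), (3, 15)]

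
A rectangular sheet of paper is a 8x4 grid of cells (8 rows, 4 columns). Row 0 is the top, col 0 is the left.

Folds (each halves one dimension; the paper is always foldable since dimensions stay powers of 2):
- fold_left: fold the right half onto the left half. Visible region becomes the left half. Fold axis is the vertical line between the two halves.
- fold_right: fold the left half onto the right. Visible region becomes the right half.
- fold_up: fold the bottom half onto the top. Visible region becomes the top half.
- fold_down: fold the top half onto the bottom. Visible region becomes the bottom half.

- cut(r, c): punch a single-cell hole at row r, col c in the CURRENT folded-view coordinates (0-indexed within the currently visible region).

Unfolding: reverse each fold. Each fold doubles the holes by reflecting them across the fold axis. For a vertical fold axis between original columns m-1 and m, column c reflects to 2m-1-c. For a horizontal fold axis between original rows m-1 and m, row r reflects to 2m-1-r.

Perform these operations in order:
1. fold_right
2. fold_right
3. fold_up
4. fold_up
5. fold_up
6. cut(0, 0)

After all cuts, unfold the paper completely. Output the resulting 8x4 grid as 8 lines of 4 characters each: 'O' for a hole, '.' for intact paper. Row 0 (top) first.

Op 1 fold_right: fold axis v@2; visible region now rows[0,8) x cols[2,4) = 8x2
Op 2 fold_right: fold axis v@3; visible region now rows[0,8) x cols[3,4) = 8x1
Op 3 fold_up: fold axis h@4; visible region now rows[0,4) x cols[3,4) = 4x1
Op 4 fold_up: fold axis h@2; visible region now rows[0,2) x cols[3,4) = 2x1
Op 5 fold_up: fold axis h@1; visible region now rows[0,1) x cols[3,4) = 1x1
Op 6 cut(0, 0): punch at orig (0,3); cuts so far [(0, 3)]; region rows[0,1) x cols[3,4) = 1x1
Unfold 1 (reflect across h@1): 2 holes -> [(0, 3), (1, 3)]
Unfold 2 (reflect across h@2): 4 holes -> [(0, 3), (1, 3), (2, 3), (3, 3)]
Unfold 3 (reflect across h@4): 8 holes -> [(0, 3), (1, 3), (2, 3), (3, 3), (4, 3), (5, 3), (6, 3), (7, 3)]
Unfold 4 (reflect across v@3): 16 holes -> [(0, 2), (0, 3), (1, 2), (1, 3), (2, 2), (2, 3), (3, 2), (3, 3), (4, 2), (4, 3), (5, 2), (5, 3), (6, 2), (6, 3), (7, 2), (7, 3)]
Unfold 5 (reflect across v@2): 32 holes -> [(0, 0), (0, 1), (0, 2), (0, 3), (1, 0), (1, 1), (1, 2), (1, 3), (2, 0), (2, 1), (2, 2), (2, 3), (3, 0), (3, 1), (3, 2), (3, 3), (4, 0), (4, 1), (4, 2), (4, 3), (5, 0), (5, 1), (5, 2), (5, 3), (6, 0), (6, 1), (6, 2), (6, 3), (7, 0), (7, 1), (7, 2), (7, 3)]

Answer: OOOO
OOOO
OOOO
OOOO
OOOO
OOOO
OOOO
OOOO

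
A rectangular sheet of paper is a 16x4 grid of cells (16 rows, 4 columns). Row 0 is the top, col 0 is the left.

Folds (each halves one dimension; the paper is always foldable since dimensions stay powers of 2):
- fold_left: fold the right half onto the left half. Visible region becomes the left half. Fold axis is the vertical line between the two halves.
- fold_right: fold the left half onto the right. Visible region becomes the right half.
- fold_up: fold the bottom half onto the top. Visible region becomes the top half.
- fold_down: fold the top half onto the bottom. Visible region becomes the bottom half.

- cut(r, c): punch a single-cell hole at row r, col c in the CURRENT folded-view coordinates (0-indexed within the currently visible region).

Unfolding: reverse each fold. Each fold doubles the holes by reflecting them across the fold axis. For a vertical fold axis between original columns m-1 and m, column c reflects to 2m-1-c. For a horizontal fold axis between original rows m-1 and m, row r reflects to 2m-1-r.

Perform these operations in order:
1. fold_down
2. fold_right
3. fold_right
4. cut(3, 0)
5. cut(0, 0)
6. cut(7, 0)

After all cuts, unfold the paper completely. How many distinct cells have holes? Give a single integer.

Answer: 24

Derivation:
Op 1 fold_down: fold axis h@8; visible region now rows[8,16) x cols[0,4) = 8x4
Op 2 fold_right: fold axis v@2; visible region now rows[8,16) x cols[2,4) = 8x2
Op 3 fold_right: fold axis v@3; visible region now rows[8,16) x cols[3,4) = 8x1
Op 4 cut(3, 0): punch at orig (11,3); cuts so far [(11, 3)]; region rows[8,16) x cols[3,4) = 8x1
Op 5 cut(0, 0): punch at orig (8,3); cuts so far [(8, 3), (11, 3)]; region rows[8,16) x cols[3,4) = 8x1
Op 6 cut(7, 0): punch at orig (15,3); cuts so far [(8, 3), (11, 3), (15, 3)]; region rows[8,16) x cols[3,4) = 8x1
Unfold 1 (reflect across v@3): 6 holes -> [(8, 2), (8, 3), (11, 2), (11, 3), (15, 2), (15, 3)]
Unfold 2 (reflect across v@2): 12 holes -> [(8, 0), (8, 1), (8, 2), (8, 3), (11, 0), (11, 1), (11, 2), (11, 3), (15, 0), (15, 1), (15, 2), (15, 3)]
Unfold 3 (reflect across h@8): 24 holes -> [(0, 0), (0, 1), (0, 2), (0, 3), (4, 0), (4, 1), (4, 2), (4, 3), (7, 0), (7, 1), (7, 2), (7, 3), (8, 0), (8, 1), (8, 2), (8, 3), (11, 0), (11, 1), (11, 2), (11, 3), (15, 0), (15, 1), (15, 2), (15, 3)]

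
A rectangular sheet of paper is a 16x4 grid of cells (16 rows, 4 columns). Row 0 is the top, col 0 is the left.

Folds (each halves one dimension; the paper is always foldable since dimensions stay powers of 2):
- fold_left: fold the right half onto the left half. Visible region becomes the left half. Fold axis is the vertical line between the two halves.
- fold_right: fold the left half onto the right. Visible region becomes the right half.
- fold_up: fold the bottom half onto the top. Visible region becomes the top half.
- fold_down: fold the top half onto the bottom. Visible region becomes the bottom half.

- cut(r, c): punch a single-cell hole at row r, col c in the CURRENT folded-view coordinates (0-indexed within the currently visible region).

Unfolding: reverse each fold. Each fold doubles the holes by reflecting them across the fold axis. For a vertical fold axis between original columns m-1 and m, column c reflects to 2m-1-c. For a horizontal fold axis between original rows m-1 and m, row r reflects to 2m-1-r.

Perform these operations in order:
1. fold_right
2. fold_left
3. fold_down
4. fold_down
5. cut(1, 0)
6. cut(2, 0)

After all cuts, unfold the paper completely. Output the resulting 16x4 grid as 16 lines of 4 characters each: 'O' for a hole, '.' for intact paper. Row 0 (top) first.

Op 1 fold_right: fold axis v@2; visible region now rows[0,16) x cols[2,4) = 16x2
Op 2 fold_left: fold axis v@3; visible region now rows[0,16) x cols[2,3) = 16x1
Op 3 fold_down: fold axis h@8; visible region now rows[8,16) x cols[2,3) = 8x1
Op 4 fold_down: fold axis h@12; visible region now rows[12,16) x cols[2,3) = 4x1
Op 5 cut(1, 0): punch at orig (13,2); cuts so far [(13, 2)]; region rows[12,16) x cols[2,3) = 4x1
Op 6 cut(2, 0): punch at orig (14,2); cuts so far [(13, 2), (14, 2)]; region rows[12,16) x cols[2,3) = 4x1
Unfold 1 (reflect across h@12): 4 holes -> [(9, 2), (10, 2), (13, 2), (14, 2)]
Unfold 2 (reflect across h@8): 8 holes -> [(1, 2), (2, 2), (5, 2), (6, 2), (9, 2), (10, 2), (13, 2), (14, 2)]
Unfold 3 (reflect across v@3): 16 holes -> [(1, 2), (1, 3), (2, 2), (2, 3), (5, 2), (5, 3), (6, 2), (6, 3), (9, 2), (9, 3), (10, 2), (10, 3), (13, 2), (13, 3), (14, 2), (14, 3)]
Unfold 4 (reflect across v@2): 32 holes -> [(1, 0), (1, 1), (1, 2), (1, 3), (2, 0), (2, 1), (2, 2), (2, 3), (5, 0), (5, 1), (5, 2), (5, 3), (6, 0), (6, 1), (6, 2), (6, 3), (9, 0), (9, 1), (9, 2), (9, 3), (10, 0), (10, 1), (10, 2), (10, 3), (13, 0), (13, 1), (13, 2), (13, 3), (14, 0), (14, 1), (14, 2), (14, 3)]

Answer: ....
OOOO
OOOO
....
....
OOOO
OOOO
....
....
OOOO
OOOO
....
....
OOOO
OOOO
....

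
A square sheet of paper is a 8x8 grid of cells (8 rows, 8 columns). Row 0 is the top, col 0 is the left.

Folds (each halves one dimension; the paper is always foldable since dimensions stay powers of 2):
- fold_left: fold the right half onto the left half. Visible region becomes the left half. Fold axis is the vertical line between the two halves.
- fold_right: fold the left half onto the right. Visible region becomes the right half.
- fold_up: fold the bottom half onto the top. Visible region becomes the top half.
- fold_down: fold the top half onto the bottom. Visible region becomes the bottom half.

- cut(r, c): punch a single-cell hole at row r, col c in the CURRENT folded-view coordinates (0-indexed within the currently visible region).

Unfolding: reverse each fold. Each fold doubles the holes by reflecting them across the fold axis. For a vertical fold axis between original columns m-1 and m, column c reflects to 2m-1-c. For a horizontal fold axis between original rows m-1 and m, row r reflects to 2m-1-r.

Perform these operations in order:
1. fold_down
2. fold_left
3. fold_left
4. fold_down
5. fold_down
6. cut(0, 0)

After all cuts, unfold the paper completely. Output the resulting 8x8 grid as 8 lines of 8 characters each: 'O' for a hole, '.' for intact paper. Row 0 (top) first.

Answer: O..OO..O
O..OO..O
O..OO..O
O..OO..O
O..OO..O
O..OO..O
O..OO..O
O..OO..O

Derivation:
Op 1 fold_down: fold axis h@4; visible region now rows[4,8) x cols[0,8) = 4x8
Op 2 fold_left: fold axis v@4; visible region now rows[4,8) x cols[0,4) = 4x4
Op 3 fold_left: fold axis v@2; visible region now rows[4,8) x cols[0,2) = 4x2
Op 4 fold_down: fold axis h@6; visible region now rows[6,8) x cols[0,2) = 2x2
Op 5 fold_down: fold axis h@7; visible region now rows[7,8) x cols[0,2) = 1x2
Op 6 cut(0, 0): punch at orig (7,0); cuts so far [(7, 0)]; region rows[7,8) x cols[0,2) = 1x2
Unfold 1 (reflect across h@7): 2 holes -> [(6, 0), (7, 0)]
Unfold 2 (reflect across h@6): 4 holes -> [(4, 0), (5, 0), (6, 0), (7, 0)]
Unfold 3 (reflect across v@2): 8 holes -> [(4, 0), (4, 3), (5, 0), (5, 3), (6, 0), (6, 3), (7, 0), (7, 3)]
Unfold 4 (reflect across v@4): 16 holes -> [(4, 0), (4, 3), (4, 4), (4, 7), (5, 0), (5, 3), (5, 4), (5, 7), (6, 0), (6, 3), (6, 4), (6, 7), (7, 0), (7, 3), (7, 4), (7, 7)]
Unfold 5 (reflect across h@4): 32 holes -> [(0, 0), (0, 3), (0, 4), (0, 7), (1, 0), (1, 3), (1, 4), (1, 7), (2, 0), (2, 3), (2, 4), (2, 7), (3, 0), (3, 3), (3, 4), (3, 7), (4, 0), (4, 3), (4, 4), (4, 7), (5, 0), (5, 3), (5, 4), (5, 7), (6, 0), (6, 3), (6, 4), (6, 7), (7, 0), (7, 3), (7, 4), (7, 7)]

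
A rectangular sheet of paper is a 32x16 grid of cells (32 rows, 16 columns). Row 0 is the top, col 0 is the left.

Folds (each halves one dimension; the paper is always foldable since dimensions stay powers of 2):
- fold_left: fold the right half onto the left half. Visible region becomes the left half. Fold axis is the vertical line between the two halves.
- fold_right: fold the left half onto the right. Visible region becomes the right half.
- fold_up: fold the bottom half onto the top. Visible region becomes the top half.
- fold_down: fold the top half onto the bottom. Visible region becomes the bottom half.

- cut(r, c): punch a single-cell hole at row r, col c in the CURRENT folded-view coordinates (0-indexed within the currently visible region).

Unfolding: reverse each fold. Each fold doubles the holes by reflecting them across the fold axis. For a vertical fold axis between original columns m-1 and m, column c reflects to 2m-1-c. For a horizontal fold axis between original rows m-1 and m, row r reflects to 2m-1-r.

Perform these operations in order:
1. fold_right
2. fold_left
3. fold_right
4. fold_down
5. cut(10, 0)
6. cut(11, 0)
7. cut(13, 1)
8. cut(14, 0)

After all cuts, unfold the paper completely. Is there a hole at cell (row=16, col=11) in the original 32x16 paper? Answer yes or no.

Answer: no

Derivation:
Op 1 fold_right: fold axis v@8; visible region now rows[0,32) x cols[8,16) = 32x8
Op 2 fold_left: fold axis v@12; visible region now rows[0,32) x cols[8,12) = 32x4
Op 3 fold_right: fold axis v@10; visible region now rows[0,32) x cols[10,12) = 32x2
Op 4 fold_down: fold axis h@16; visible region now rows[16,32) x cols[10,12) = 16x2
Op 5 cut(10, 0): punch at orig (26,10); cuts so far [(26, 10)]; region rows[16,32) x cols[10,12) = 16x2
Op 6 cut(11, 0): punch at orig (27,10); cuts so far [(26, 10), (27, 10)]; region rows[16,32) x cols[10,12) = 16x2
Op 7 cut(13, 1): punch at orig (29,11); cuts so far [(26, 10), (27, 10), (29, 11)]; region rows[16,32) x cols[10,12) = 16x2
Op 8 cut(14, 0): punch at orig (30,10); cuts so far [(26, 10), (27, 10), (29, 11), (30, 10)]; region rows[16,32) x cols[10,12) = 16x2
Unfold 1 (reflect across h@16): 8 holes -> [(1, 10), (2, 11), (4, 10), (5, 10), (26, 10), (27, 10), (29, 11), (30, 10)]
Unfold 2 (reflect across v@10): 16 holes -> [(1, 9), (1, 10), (2, 8), (2, 11), (4, 9), (4, 10), (5, 9), (5, 10), (26, 9), (26, 10), (27, 9), (27, 10), (29, 8), (29, 11), (30, 9), (30, 10)]
Unfold 3 (reflect across v@12): 32 holes -> [(1, 9), (1, 10), (1, 13), (1, 14), (2, 8), (2, 11), (2, 12), (2, 15), (4, 9), (4, 10), (4, 13), (4, 14), (5, 9), (5, 10), (5, 13), (5, 14), (26, 9), (26, 10), (26, 13), (26, 14), (27, 9), (27, 10), (27, 13), (27, 14), (29, 8), (29, 11), (29, 12), (29, 15), (30, 9), (30, 10), (30, 13), (30, 14)]
Unfold 4 (reflect across v@8): 64 holes -> [(1, 1), (1, 2), (1, 5), (1, 6), (1, 9), (1, 10), (1, 13), (1, 14), (2, 0), (2, 3), (2, 4), (2, 7), (2, 8), (2, 11), (2, 12), (2, 15), (4, 1), (4, 2), (4, 5), (4, 6), (4, 9), (4, 10), (4, 13), (4, 14), (5, 1), (5, 2), (5, 5), (5, 6), (5, 9), (5, 10), (5, 13), (5, 14), (26, 1), (26, 2), (26, 5), (26, 6), (26, 9), (26, 10), (26, 13), (26, 14), (27, 1), (27, 2), (27, 5), (27, 6), (27, 9), (27, 10), (27, 13), (27, 14), (29, 0), (29, 3), (29, 4), (29, 7), (29, 8), (29, 11), (29, 12), (29, 15), (30, 1), (30, 2), (30, 5), (30, 6), (30, 9), (30, 10), (30, 13), (30, 14)]
Holes: [(1, 1), (1, 2), (1, 5), (1, 6), (1, 9), (1, 10), (1, 13), (1, 14), (2, 0), (2, 3), (2, 4), (2, 7), (2, 8), (2, 11), (2, 12), (2, 15), (4, 1), (4, 2), (4, 5), (4, 6), (4, 9), (4, 10), (4, 13), (4, 14), (5, 1), (5, 2), (5, 5), (5, 6), (5, 9), (5, 10), (5, 13), (5, 14), (26, 1), (26, 2), (26, 5), (26, 6), (26, 9), (26, 10), (26, 13), (26, 14), (27, 1), (27, 2), (27, 5), (27, 6), (27, 9), (27, 10), (27, 13), (27, 14), (29, 0), (29, 3), (29, 4), (29, 7), (29, 8), (29, 11), (29, 12), (29, 15), (30, 1), (30, 2), (30, 5), (30, 6), (30, 9), (30, 10), (30, 13), (30, 14)]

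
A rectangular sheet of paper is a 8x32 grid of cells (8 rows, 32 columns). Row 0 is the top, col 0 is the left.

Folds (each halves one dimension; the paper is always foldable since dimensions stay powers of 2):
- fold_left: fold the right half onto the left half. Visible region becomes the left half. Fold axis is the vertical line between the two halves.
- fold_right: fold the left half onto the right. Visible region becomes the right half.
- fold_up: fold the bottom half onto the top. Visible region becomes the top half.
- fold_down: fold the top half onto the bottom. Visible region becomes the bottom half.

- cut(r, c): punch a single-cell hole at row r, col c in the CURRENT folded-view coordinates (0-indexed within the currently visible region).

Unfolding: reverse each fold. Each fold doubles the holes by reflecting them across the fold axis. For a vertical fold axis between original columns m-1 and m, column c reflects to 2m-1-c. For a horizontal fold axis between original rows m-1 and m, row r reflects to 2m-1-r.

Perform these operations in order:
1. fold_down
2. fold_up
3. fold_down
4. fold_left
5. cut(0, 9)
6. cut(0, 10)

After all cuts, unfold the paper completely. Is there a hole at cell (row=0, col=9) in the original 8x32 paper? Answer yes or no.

Answer: yes

Derivation:
Op 1 fold_down: fold axis h@4; visible region now rows[4,8) x cols[0,32) = 4x32
Op 2 fold_up: fold axis h@6; visible region now rows[4,6) x cols[0,32) = 2x32
Op 3 fold_down: fold axis h@5; visible region now rows[5,6) x cols[0,32) = 1x32
Op 4 fold_left: fold axis v@16; visible region now rows[5,6) x cols[0,16) = 1x16
Op 5 cut(0, 9): punch at orig (5,9); cuts so far [(5, 9)]; region rows[5,6) x cols[0,16) = 1x16
Op 6 cut(0, 10): punch at orig (5,10); cuts so far [(5, 9), (5, 10)]; region rows[5,6) x cols[0,16) = 1x16
Unfold 1 (reflect across v@16): 4 holes -> [(5, 9), (5, 10), (5, 21), (5, 22)]
Unfold 2 (reflect across h@5): 8 holes -> [(4, 9), (4, 10), (4, 21), (4, 22), (5, 9), (5, 10), (5, 21), (5, 22)]
Unfold 3 (reflect across h@6): 16 holes -> [(4, 9), (4, 10), (4, 21), (4, 22), (5, 9), (5, 10), (5, 21), (5, 22), (6, 9), (6, 10), (6, 21), (6, 22), (7, 9), (7, 10), (7, 21), (7, 22)]
Unfold 4 (reflect across h@4): 32 holes -> [(0, 9), (0, 10), (0, 21), (0, 22), (1, 9), (1, 10), (1, 21), (1, 22), (2, 9), (2, 10), (2, 21), (2, 22), (3, 9), (3, 10), (3, 21), (3, 22), (4, 9), (4, 10), (4, 21), (4, 22), (5, 9), (5, 10), (5, 21), (5, 22), (6, 9), (6, 10), (6, 21), (6, 22), (7, 9), (7, 10), (7, 21), (7, 22)]
Holes: [(0, 9), (0, 10), (0, 21), (0, 22), (1, 9), (1, 10), (1, 21), (1, 22), (2, 9), (2, 10), (2, 21), (2, 22), (3, 9), (3, 10), (3, 21), (3, 22), (4, 9), (4, 10), (4, 21), (4, 22), (5, 9), (5, 10), (5, 21), (5, 22), (6, 9), (6, 10), (6, 21), (6, 22), (7, 9), (7, 10), (7, 21), (7, 22)]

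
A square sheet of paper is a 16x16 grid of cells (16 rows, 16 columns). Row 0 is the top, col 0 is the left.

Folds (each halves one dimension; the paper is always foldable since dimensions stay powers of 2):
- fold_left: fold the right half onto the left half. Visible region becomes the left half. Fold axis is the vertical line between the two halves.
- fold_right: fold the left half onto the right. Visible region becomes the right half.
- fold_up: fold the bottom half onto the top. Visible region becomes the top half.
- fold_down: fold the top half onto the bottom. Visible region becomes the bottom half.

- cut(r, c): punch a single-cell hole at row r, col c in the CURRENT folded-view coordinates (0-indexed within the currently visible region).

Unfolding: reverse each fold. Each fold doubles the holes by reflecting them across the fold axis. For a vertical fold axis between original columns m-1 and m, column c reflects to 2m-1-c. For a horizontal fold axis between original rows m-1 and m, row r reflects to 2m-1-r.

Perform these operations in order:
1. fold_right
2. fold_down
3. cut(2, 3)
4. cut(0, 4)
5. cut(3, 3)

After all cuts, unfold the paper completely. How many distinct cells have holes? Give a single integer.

Answer: 12

Derivation:
Op 1 fold_right: fold axis v@8; visible region now rows[0,16) x cols[8,16) = 16x8
Op 2 fold_down: fold axis h@8; visible region now rows[8,16) x cols[8,16) = 8x8
Op 3 cut(2, 3): punch at orig (10,11); cuts so far [(10, 11)]; region rows[8,16) x cols[8,16) = 8x8
Op 4 cut(0, 4): punch at orig (8,12); cuts so far [(8, 12), (10, 11)]; region rows[8,16) x cols[8,16) = 8x8
Op 5 cut(3, 3): punch at orig (11,11); cuts so far [(8, 12), (10, 11), (11, 11)]; region rows[8,16) x cols[8,16) = 8x8
Unfold 1 (reflect across h@8): 6 holes -> [(4, 11), (5, 11), (7, 12), (8, 12), (10, 11), (11, 11)]
Unfold 2 (reflect across v@8): 12 holes -> [(4, 4), (4, 11), (5, 4), (5, 11), (7, 3), (7, 12), (8, 3), (8, 12), (10, 4), (10, 11), (11, 4), (11, 11)]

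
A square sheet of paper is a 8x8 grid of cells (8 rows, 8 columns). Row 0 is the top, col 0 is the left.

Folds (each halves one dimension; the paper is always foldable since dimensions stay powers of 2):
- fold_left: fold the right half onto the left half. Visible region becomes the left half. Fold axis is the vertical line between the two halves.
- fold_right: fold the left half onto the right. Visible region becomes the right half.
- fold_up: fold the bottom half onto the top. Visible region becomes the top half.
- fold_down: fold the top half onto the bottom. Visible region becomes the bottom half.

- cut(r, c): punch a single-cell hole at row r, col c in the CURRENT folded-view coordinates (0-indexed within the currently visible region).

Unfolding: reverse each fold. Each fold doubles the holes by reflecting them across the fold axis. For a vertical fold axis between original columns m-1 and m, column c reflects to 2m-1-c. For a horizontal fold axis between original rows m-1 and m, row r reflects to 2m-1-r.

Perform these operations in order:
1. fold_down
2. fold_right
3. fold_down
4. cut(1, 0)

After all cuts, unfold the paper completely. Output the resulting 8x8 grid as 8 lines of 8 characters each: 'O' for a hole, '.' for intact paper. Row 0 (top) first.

Op 1 fold_down: fold axis h@4; visible region now rows[4,8) x cols[0,8) = 4x8
Op 2 fold_right: fold axis v@4; visible region now rows[4,8) x cols[4,8) = 4x4
Op 3 fold_down: fold axis h@6; visible region now rows[6,8) x cols[4,8) = 2x4
Op 4 cut(1, 0): punch at orig (7,4); cuts so far [(7, 4)]; region rows[6,8) x cols[4,8) = 2x4
Unfold 1 (reflect across h@6): 2 holes -> [(4, 4), (7, 4)]
Unfold 2 (reflect across v@4): 4 holes -> [(4, 3), (4, 4), (7, 3), (7, 4)]
Unfold 3 (reflect across h@4): 8 holes -> [(0, 3), (0, 4), (3, 3), (3, 4), (4, 3), (4, 4), (7, 3), (7, 4)]

Answer: ...OO...
........
........
...OO...
...OO...
........
........
...OO...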